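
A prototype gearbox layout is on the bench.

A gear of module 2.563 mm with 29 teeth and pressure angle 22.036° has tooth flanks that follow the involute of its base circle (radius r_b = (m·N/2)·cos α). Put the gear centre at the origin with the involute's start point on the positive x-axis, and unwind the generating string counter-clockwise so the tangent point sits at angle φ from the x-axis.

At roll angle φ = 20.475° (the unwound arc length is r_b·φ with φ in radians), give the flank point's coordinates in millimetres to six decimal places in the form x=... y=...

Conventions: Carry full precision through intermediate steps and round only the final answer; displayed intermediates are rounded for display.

topology: single-mesh involute geometry — m = 2.563, N = 29
pitch radius r_p = m·N/2 = 2.563·29/2 = 37.163500
base radius r_b = r_p·cos α = 37.163500·cos 22.036° = 34.448643
roll angle φ = 20.475° = 0.35735616 rad
x = r_b·(cos φ + φ·sin φ) = 36.578520
y = r_b·(sin φ − φ·cos φ) = 0.517367

x=36.578520 y=0.517367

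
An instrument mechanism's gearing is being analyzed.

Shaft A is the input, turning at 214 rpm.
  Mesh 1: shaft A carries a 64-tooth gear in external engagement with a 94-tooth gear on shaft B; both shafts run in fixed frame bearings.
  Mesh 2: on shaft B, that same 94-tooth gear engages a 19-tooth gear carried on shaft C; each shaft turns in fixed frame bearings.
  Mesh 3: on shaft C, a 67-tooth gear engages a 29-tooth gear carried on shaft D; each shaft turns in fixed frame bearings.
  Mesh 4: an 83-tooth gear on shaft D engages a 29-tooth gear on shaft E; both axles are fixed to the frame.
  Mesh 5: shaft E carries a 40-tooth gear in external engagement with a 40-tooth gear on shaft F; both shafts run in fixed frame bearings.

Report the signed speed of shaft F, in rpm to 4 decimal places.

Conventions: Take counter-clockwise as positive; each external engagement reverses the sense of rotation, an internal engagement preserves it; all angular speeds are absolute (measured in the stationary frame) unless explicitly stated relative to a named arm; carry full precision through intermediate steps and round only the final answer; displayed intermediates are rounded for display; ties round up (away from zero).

topology: fixed-axis compound train — 5 meshes, A→F
mesh 1 [64T→94T]: ω = 214.0000×64/94 = 145.7021 rpm, sense flips to −
mesh 2 [94T→19T]: ω = 145.7021×94/19 = 720.8421 rpm, sense flips to +
mesh 3 [67T→29T]: ω = 720.8421×67/29 = 1665.3938 rpm, sense flips to −
mesh 4 [83T→29T]: ω = 1665.3938×83/29 = 4766.4720 rpm, sense flips to +
mesh 5 [40T→40T]: ω = 4766.4720×40/40 = 4766.4720 rpm, sense flips to −
signed output speed = -4766.4720 rpm

-4766.4720 rpm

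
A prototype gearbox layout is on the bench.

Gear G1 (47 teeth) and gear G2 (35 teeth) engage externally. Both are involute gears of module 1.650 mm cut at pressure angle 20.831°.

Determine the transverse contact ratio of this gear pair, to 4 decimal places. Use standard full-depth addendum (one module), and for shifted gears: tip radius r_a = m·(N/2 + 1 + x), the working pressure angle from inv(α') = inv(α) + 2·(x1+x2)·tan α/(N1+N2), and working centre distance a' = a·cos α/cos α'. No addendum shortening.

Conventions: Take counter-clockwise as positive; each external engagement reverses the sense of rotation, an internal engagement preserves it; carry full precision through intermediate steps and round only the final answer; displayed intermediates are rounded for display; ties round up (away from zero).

topology: single-mesh involute geometry — m = 1.650, 47T/35T pair
base radii: r_b1 = 36.240410, r_b2 = 26.987540
tip radii: r_a1 = 40.425000, r_a2 = 30.525000
no profile shift: α' = α, a' = a
action lengths: √(r_a1²−r_b1²) = 17.911261, √(r_a2²−r_b2²) = 14.263531
base pitch p_b = π·m·cos α = 4.844792
CR = (17.911261 + 14.263531 − 67.650000·sin 20.83100°)/4.844792 = 1.675530
contact ratio ≈ 1.6755

1.6755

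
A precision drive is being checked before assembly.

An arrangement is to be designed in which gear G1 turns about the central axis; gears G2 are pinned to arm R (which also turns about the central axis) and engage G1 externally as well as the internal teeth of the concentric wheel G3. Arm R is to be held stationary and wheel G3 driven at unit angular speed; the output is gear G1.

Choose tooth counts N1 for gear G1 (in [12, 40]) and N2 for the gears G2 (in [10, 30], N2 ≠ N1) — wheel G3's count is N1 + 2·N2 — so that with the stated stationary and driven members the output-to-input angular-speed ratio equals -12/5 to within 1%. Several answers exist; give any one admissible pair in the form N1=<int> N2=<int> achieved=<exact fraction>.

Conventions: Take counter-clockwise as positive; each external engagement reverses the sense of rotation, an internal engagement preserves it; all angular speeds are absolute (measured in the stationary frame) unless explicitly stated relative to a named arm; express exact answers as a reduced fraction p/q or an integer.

N1=20 N2=14 achieved=-12/5

design class (target -12/5): planetary set
Willis with ω_arm = 0: ω_sun/ω_ring = −N3/N1; set equal to -12/5  ⇒  N3/N1 = −(-12/5) = 12/5
N3 = N1 + 2·N2  ⇒  N2/N1 = (N3/N1 − 1)/2 = (12/5 − 1)/2 = 7/10
smallest multiple with N1 ≥ 12 and N2 ≥ 10: k = 2  ⇒  N1 = 2·10 = 20, N2 = 2·7 = 14 (N1 ≤ 40, N2 ≤ 30, N2 ≠ N1 ✓), N3 = 20 + 2·14 = 48
check: −N3/N1 with N1 = 20, N3 = 48 gives -12/5; |achieved − target| = 0 ≤ 3/125 ✓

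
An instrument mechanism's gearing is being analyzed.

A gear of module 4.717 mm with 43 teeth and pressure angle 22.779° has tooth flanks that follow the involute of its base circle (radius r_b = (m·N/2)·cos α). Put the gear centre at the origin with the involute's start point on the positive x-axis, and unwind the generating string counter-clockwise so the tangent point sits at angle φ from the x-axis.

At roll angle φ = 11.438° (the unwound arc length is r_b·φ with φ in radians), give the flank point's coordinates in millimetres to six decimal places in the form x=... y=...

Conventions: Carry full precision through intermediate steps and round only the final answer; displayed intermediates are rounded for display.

class = single-mesh tooth geometry [base-circle involute, m = 4.717, 43T]
pitch radius r_p = m·N/2 = 4.717·43/2 = 101.415500
base radius r_b = r_p·cos α = 101.415500·cos 22.779° = 93.505610
roll angle φ = 11.438° = 0.19963076 rad
x = r_b·(cos φ + φ·sin φ) = 95.350301
y = r_b·(sin φ − φ·cos φ) = 0.246983

x=95.350301 y=0.246983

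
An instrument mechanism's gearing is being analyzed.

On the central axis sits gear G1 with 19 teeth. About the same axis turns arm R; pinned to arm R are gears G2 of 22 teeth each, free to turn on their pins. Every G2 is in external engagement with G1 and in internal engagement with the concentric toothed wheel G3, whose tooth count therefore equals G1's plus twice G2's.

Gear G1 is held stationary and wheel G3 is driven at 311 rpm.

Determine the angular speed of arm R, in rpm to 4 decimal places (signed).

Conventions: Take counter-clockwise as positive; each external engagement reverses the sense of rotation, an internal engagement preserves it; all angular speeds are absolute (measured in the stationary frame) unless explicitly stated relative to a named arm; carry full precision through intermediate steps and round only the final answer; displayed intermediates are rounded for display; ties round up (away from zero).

+238.9390 rpm

recognized (axles ride arm R): planetary set, 19/22/63 teeth
normalise by the input: solve with ω_ring = 1, then scale by 311 rpm
ring teeth: 19 + 2·22 = 63
19(ω_sun−ω_arm) = −63(ω_ring−ω_arm),  ω_sun = 0, ω_ring = 1
19(0−ω_arm) = −63(1−ω_arm)  ⇒  82·ω_arm = 63  ⇒  ω_arm = 63/82
scale: ω_arm = 63/82 × 311 rpm = +238.9390 rpm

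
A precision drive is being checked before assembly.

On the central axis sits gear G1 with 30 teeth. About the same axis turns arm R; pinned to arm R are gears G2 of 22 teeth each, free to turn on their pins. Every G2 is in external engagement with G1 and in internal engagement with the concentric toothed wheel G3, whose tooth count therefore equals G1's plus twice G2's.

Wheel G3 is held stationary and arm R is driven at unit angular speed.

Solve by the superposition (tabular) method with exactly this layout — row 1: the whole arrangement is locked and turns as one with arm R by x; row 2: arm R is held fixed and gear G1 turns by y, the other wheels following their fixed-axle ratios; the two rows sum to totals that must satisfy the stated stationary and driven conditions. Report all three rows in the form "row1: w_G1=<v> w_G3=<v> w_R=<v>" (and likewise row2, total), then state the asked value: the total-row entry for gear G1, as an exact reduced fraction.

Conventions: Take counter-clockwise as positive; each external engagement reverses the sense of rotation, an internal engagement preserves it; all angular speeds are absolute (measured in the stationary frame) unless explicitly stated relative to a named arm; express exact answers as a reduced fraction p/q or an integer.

row1: w_G1=1 w_G3=1 w_R=1
row2: w_G1=37/15 w_G3=-1 w_R=0
total: w_G1=52/15 w_G3=0 w_R=1
asked value: 52/15

planetary set (30T centre, 22T on arm, 74T internal) — Willis relation
superposition row 1 [locked train]: every member turns x
row 2: sun turns y, ring = −(30/74)·y, arm 0
boundary: total ω_ring = x − (30/74)·y = 0 and total ω_arm = x = 1  ⇒  y = 37/15, x = 1
row 2 ring = −(30/74)·37/15 = -1
totals (row 1 + row 2): sun 1 + 37/15 = 52/15, ring 1 + (-1) = 0, arm 1 + 0 = 1
asked cell (total, sun) = 52/15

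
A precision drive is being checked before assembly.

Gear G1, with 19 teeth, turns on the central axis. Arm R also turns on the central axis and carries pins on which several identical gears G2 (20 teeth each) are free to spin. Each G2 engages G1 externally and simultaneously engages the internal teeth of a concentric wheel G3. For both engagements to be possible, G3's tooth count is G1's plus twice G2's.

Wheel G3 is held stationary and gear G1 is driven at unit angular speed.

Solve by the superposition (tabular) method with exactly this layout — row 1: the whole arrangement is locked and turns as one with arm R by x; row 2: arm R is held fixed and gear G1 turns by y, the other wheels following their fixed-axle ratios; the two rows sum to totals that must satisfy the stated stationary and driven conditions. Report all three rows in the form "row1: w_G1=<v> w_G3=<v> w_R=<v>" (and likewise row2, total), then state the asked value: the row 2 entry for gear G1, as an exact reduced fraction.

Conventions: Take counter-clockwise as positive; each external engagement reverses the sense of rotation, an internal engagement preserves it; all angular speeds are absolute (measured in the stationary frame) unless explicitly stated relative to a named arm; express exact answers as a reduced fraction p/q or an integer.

planetary set (19T centre, 20T on arm, 59T internal) — Willis relation
row 1 — lock + rotate with arm: ω_sun = ω_ring = ω_arm = x
superposition row 2 [arm held]: sun y, ring −(19/59)·y, arm 0
boundary: total ω_ring = x − (19/59)·y = 0 and total ω_sun = x + y = 1  ⇒  y = 59/78, x = 19/78
row 2 ring = −(19/59)·59/78 = -19/78
totals (row 1 + row 2): sun 19/78 + 59/78 = 1, ring 19/78 + (-19/78) = 0, arm 19/78 + 0 = 19/78
asked cell (row2, sun) = 59/78

row1: w_G1=19/78 w_G3=19/78 w_R=19/78
row2: w_G1=59/78 w_G3=-19/78 w_R=0
total: w_G1=1 w_G3=0 w_R=19/78
asked value: 59/78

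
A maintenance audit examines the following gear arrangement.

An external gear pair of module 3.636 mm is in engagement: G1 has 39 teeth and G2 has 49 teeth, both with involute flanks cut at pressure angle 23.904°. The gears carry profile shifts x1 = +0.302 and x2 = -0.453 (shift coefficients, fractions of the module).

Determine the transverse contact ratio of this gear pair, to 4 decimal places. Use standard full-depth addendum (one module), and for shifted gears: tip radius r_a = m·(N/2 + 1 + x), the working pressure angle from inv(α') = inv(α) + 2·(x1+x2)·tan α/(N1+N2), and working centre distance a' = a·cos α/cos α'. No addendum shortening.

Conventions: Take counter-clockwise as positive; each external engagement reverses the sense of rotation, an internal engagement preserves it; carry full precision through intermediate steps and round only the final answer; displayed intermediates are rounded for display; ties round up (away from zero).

single-mesh involute tooth geometry (39T engaging 49T at module 3.636)
base radii: r_b1 = 64.820428, r_b2 = 81.441051
tip radii: r_a1 = 75.636072, r_a2 = 91.070892
inv(α') = inv(23.904°) + 2·(+0.302-0.453)·tan α/(39+49) = 0.02449797  ⇒  α' = 23.45078°
a' = a·cos α / cos α' = 159.9840·cos 23.904°/cos 23.45078° = 159.430036
action lengths: √(r_a1²−r_b1²) = 38.975986, √(r_a2²−r_b2²) = 40.758589
base pitch p_b = π·m·cos α = 10.443045
CR = (38.975986 + 40.758589 − 159.430036·sin 23.45078°)/10.443045 = 1.559662
contact ratio ≈ 1.5597

1.5597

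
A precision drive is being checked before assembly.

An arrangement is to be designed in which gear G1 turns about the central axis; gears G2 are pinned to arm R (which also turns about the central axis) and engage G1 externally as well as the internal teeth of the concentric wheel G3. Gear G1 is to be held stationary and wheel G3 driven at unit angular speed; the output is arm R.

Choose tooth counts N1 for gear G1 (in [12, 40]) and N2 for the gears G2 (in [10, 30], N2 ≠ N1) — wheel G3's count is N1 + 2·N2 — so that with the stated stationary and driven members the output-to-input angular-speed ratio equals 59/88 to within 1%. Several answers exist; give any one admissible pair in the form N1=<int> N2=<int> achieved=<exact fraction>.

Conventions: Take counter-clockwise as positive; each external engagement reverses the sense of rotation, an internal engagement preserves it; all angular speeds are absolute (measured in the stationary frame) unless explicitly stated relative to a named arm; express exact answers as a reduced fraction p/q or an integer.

N1=29 N2=15 achieved=59/88

topology: planetary set — design target 59/88, arm = carrier (Willis)
Willis with ω_sun = 0: ω_arm/ω_ring = N3/(N1+N3); set equal to 59/88  ⇒  N3/N1 = (59/88)/(1 − 59/88) = 59/29
N3 = N1 + 2·N2  ⇒  N2/N1 = (N3/N1 − 1)/2 = (59/29 − 1)/2 = 15/29
smallest multiple with N1 ≥ 12 and N2 ≥ 10: k = 1  ⇒  N1 = 1·29 = 29, N2 = 1·15 = 15 (N1 ≤ 40, N2 ≤ 30, N2 ≠ N1 ✓), N3 = 29 + 2·15 = 59
check: N3/(N1+N3) with N1 = 29, N3 = 59 gives 59/88; |achieved − target| = 0 ≤ 59/8800 ✓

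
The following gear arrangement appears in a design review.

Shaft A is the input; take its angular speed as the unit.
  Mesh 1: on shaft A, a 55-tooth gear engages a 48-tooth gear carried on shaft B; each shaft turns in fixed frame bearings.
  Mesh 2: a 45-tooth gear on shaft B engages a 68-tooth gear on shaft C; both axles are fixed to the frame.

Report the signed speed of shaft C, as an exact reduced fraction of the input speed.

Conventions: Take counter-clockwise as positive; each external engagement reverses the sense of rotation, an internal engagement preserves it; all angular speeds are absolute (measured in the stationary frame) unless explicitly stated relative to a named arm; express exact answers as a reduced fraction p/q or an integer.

2-mesh fixed-axis compound train (all bearings frame-fixed)
mesh 1 [55T→48T]: |ω|/ω_in = 1×55/48 = 55/48, sense flips to −
mesh 2 [45T→68T]: |ω|/ω_in = (55/48)×45/68 = 825/1088, sense flips to +
signed output speed (× input speed) = 825/1088

825/1088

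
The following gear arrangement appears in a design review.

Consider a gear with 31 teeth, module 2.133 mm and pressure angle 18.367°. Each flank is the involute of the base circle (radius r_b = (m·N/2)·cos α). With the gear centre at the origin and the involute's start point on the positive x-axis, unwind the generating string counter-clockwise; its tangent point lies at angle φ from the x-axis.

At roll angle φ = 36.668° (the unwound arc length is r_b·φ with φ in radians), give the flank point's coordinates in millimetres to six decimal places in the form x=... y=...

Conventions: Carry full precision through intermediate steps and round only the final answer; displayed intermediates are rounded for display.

x=37.159762 y=2.630843

topology: single-mesh involute geometry — m = 2.133, N = 31
pitch radius r_p = m·N/2 = 2.133·31/2 = 33.061500
base radius r_b = r_p·cos α = 33.061500·cos 18.367° = 31.377270
roll angle φ = 36.668° = 0.63997733 rad
x = r_b·(cos φ + φ·sin φ) = 37.159762
y = r_b·(sin φ − φ·cos φ) = 2.630843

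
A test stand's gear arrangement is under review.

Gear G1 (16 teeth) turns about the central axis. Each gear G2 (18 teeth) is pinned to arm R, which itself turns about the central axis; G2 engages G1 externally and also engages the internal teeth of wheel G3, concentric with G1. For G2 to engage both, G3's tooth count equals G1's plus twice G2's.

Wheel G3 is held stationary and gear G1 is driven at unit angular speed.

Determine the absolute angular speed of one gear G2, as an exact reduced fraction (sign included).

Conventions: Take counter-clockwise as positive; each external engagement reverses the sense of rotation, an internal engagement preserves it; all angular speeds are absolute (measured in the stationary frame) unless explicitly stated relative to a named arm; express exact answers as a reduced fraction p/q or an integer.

-4/9

planetary set (16T centre, 18T on arm, 52T internal) — Willis relation
ring teeth: 16 + 2·18 = 52
16(ω_sun−ω_arm) = −52(ω_ring−ω_arm),  ω_ring = 0, ω_sun = 1
16(1−ω_arm) = −52(0−ω_arm)  ⇒  68·ω_arm = 16  ⇒  ω_arm = 4/17
sun–planet mesh: 16·(1−4/17) = −18·(ω_p−ω_arm)  ⇒  ω_p−ω_arm = -104/153
ω_p = 4/17 − 104/153 = -4/9
exact speed ratio = -4/9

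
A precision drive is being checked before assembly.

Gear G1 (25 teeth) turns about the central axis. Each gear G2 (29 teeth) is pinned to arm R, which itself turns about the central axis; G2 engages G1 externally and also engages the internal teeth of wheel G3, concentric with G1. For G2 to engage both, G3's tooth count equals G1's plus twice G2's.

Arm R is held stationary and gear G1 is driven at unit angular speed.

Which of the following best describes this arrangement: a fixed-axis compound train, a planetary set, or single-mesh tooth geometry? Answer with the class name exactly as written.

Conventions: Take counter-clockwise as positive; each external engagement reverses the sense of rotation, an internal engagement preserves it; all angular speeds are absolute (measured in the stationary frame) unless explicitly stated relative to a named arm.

recognized (axles ride arm R): planetary set, 25/29/83 teeth
classification: planetary set

planetary set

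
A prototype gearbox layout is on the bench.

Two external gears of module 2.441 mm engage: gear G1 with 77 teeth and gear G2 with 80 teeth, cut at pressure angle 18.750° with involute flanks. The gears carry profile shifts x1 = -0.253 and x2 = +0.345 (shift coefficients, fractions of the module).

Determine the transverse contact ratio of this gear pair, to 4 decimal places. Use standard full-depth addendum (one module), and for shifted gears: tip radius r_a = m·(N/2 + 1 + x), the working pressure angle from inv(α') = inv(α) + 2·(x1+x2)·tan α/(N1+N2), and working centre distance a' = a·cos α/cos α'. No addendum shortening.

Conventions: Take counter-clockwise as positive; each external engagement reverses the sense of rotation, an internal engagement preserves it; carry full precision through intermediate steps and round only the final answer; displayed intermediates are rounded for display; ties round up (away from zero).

single-mesh involute tooth geometry (77T engaging 80T at module 2.441)
base radii: r_b1 = 88.991073, r_b2 = 92.458258
tip radii: r_a1 = 95.801927, r_a2 = 100.923145
inv(α') = inv(18.750°) + 2·(-0.253+0.345)·tan α/(77+80) = 0.01260286  ⇒  α' = 18.94561°
a' = a·cos α / cos α' = 191.6185·cos 18.750°/cos 18.94561° = 191.841946
action lengths: √(r_a1²−r_b1²) = 35.476726, √(r_a2²−r_b2²) = 40.459260
base pitch p_b = π·m·cos α = 7.261655
CR = (35.476726 + 40.459260 − 191.841946·sin 18.94561°)/7.261655 = 1.879816
contact ratio ≈ 1.8798

1.8798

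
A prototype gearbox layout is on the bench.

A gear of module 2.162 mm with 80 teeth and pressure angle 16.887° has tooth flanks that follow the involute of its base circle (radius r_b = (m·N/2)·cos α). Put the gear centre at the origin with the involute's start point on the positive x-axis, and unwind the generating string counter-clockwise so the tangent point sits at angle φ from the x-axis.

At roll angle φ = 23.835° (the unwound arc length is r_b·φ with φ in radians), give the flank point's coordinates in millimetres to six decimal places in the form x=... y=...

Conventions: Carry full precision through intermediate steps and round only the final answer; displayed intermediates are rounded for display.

recognized (one wheel, involute flank): single-mesh tooth geometry, m = 2.162, N = 80
pitch radius r_p = m·N/2 = 2.162·80/2 = 86.480000
base radius r_b = r_p·cos α = 86.480000·cos 16.887° = 82.750941
roll angle φ = 23.835° = 0.41599923 rad
x = r_b·(cos φ + φ·sin φ) = 89.604373
y = r_b·(sin φ − φ·cos φ) = 1.951618

x=89.604373 y=1.951618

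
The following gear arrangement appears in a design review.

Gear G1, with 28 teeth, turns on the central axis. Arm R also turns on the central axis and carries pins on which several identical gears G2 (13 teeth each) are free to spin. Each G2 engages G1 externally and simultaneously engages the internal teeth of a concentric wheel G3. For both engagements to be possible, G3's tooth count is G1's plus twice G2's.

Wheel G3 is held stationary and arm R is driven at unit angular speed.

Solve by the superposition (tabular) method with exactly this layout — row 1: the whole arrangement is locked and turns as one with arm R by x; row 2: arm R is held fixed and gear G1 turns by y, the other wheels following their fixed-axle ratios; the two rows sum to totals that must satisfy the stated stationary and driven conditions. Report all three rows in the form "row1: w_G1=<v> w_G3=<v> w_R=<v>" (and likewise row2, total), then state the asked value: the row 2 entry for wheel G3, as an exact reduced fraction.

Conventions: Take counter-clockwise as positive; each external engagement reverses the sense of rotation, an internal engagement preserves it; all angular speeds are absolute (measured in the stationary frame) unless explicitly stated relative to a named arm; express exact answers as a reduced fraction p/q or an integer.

row1: w_G1=1 w_G3=1 w_R=1
row2: w_G1=27/14 w_G3=-1 w_R=0
total: w_G1=41/14 w_G3=0 w_R=1
asked value: -1

recognized (axles ride arm R): planetary set, 28/13/54 teeth
row 1 (train locked, turned with arm): all members turn x
row 2: sun turns y, ring = −(28/54)·y, arm 0
boundary: total ω_ring = x − (28/54)·y = 0 and total ω_arm = x = 1  ⇒  y = 27/14, x = 1
row 2 ring = −(28/54)·27/14 = -1
totals (row 1 + row 2): sun 1 + 27/14 = 41/14, ring 1 + (-1) = 0, arm 1 + 0 = 1
asked cell (row2, ring) = -1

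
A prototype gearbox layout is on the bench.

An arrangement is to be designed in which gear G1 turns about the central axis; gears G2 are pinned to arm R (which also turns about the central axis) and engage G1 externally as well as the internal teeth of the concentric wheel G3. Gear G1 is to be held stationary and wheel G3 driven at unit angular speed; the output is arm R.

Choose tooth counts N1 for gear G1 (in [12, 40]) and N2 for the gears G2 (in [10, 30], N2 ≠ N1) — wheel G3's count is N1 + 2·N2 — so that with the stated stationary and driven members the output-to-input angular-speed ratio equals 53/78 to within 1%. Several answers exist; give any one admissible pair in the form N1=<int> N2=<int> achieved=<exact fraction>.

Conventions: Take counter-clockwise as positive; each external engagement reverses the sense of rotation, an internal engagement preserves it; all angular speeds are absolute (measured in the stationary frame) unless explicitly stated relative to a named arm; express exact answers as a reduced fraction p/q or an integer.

N1=25 N2=14 achieved=53/78

design class (target 53/78): planetary set
Willis with ω_sun = 0: ω_arm/ω_ring = N3/(N1+N3); set equal to 53/78  ⇒  N3/N1 = (53/78)/(1 − 53/78) = 53/25
N3 = N1 + 2·N2  ⇒  N2/N1 = (N3/N1 − 1)/2 = (53/25 − 1)/2 = 14/25
smallest multiple with N1 ≥ 12 and N2 ≥ 10: k = 1  ⇒  N1 = 1·25 = 25, N2 = 1·14 = 14 (N1 ≤ 40, N2 ≤ 30, N2 ≠ N1 ✓), N3 = 25 + 2·14 = 53
check: N3/(N1+N3) with N1 = 25, N3 = 53 gives 53/78; |achieved − target| = 0 ≤ 53/7800 ✓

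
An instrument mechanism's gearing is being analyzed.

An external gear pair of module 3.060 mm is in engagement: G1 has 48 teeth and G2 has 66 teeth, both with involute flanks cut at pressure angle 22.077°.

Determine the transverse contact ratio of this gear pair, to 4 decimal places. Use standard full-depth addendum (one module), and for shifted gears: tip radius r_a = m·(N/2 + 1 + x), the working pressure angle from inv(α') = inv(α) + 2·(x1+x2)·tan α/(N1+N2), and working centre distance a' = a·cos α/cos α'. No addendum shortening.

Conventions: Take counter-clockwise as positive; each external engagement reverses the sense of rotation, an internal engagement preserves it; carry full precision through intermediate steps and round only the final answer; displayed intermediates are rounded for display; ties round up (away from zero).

single-mesh involute tooth geometry (48T engaging 66T at module 3.060)
base radii: r_b1 = 68.055349, r_b2 = 93.576104
tip radii: r_a1 = 76.500000, r_a2 = 104.040000
no profile shift: α' = α, a' = a
action lengths: √(r_a1²−r_b1²) = 34.938797, √(r_a2²−r_b2²) = 45.473446
base pitch p_b = π·m·cos α = 8.908424
CR = (34.938797 + 45.473446 − 174.420000·sin 22.07700°)/8.908424 = 1.667645
contact ratio ≈ 1.6676

1.6676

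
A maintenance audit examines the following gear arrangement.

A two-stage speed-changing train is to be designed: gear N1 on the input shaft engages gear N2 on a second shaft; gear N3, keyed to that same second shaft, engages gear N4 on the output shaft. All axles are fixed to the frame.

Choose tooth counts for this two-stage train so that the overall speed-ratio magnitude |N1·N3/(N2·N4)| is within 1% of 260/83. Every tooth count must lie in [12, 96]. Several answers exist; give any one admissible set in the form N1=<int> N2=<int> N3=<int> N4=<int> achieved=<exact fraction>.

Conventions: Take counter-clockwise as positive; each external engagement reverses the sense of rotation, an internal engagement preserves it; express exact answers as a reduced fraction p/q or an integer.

class = fixed-axis compound train [2-stage, 260/83 wanted]
target = 260/83 in lowest terms: an exact hit needs N1·N3 = k·260 and N2·N4 = k·83 for one integer k, every count in [12, 96]; additionally prefer no 1:1 stage (N1 ≠ N2, N3 ≠ N4)
k = 1…11: no 1:1-free in-range split of k·260 and k·83 into factor pairs; take k = 12
k = 12: N1·N3 = 3120 = 39·80, N2·N4 = 996 = 12·83
achieved = 39·80/(12·83) = 260/83; |achieved − target| = 0 ≤ 13/415 ✓

N1=39 N2=12 N3=80 N4=83 achieved=260/83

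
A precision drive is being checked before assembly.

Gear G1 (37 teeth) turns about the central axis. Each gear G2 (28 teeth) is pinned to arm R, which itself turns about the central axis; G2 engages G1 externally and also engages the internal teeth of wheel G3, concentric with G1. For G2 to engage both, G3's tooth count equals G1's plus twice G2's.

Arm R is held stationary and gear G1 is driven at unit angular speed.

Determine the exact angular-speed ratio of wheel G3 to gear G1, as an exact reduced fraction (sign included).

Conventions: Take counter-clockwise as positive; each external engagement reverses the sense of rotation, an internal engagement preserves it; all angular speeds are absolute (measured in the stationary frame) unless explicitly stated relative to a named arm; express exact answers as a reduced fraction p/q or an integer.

-37/93

recognized (axles ride arm R): planetary set, 37/28/93 teeth
ring teeth: 37 + 2·28 = 93
37(ω_sun−ω_arm) = −93(ω_ring−ω_arm),  ω_arm = 0, ω_sun = 1
ω_ring = 0 − (37/93)(1−0) = -37/93
ω_out/ω_in = -37/93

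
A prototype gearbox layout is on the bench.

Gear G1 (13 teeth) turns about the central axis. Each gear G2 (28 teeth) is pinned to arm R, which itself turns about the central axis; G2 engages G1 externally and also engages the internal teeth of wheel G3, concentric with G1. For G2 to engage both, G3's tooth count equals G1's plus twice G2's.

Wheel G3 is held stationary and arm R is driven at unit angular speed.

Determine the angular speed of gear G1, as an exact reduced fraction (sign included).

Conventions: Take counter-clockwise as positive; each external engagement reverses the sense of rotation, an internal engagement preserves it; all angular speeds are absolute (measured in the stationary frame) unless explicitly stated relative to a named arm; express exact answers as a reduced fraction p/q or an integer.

topology: planetary set — G1 13T / G2 28T / G3 69T, arm = carrier (Willis)
ring teeth: 13 + 2·28 = 69
13(ω_sun−ω_arm) = −69(ω_ring−ω_arm),  ω_ring = 0, ω_arm = 1
ω_sun = 1 − (69/13)(0−1) = 82/13
exact speed ratio = 82/13

82/13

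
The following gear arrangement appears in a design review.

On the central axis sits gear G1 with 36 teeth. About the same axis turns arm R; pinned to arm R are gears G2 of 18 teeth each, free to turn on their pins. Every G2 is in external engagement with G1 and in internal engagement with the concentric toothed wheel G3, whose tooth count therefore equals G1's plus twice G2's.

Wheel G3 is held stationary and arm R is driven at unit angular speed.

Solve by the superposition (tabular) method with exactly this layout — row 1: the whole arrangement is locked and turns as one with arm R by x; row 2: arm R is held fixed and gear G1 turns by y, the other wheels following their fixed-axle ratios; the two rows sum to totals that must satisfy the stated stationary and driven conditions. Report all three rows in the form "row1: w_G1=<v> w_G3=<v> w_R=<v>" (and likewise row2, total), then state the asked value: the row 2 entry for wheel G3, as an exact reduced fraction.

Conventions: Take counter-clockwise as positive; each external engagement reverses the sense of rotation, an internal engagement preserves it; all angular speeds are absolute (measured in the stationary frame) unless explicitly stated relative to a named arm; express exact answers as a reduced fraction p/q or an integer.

recognized (axles ride arm R): planetary set, 36/18/72 teeth
row 1 (train locked, turned with arm): all members turn x
row 2: sun turns y, ring = −(36/72)·y, arm 0
boundary: total ω_ring = x − (36/72)·y = 0 and total ω_arm = x = 1  ⇒  y = 2, x = 1
row 2 ring = −(36/72)·2 = -1
totals (row 1 + row 2): sun 1 + 2 = 3, ring 1 + (-1) = 0, arm 1 + 0 = 1
asked cell (row2, ring) = -1

row1: w_G1=1 w_G3=1 w_R=1
row2: w_G1=2 w_G3=-1 w_R=0
total: w_G1=3 w_G3=0 w_R=1
asked value: -1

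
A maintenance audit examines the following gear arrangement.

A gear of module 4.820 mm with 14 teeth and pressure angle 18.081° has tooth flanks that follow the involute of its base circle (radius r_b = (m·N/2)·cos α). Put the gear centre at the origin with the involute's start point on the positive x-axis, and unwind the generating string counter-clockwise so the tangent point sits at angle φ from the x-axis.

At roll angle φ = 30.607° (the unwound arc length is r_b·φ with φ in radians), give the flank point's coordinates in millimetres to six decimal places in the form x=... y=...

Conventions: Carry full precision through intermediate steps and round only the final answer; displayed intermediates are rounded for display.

class = single-mesh tooth geometry [base-circle involute, m = 4.820, 14T]
pitch radius r_p = m·N/2 = 4.820·14/2 = 33.740000
base radius r_b = r_p·cos α = 33.740000·cos 18.081° = 32.073875
roll angle φ = 30.607° = 0.53419292 rad
x = r_b·(cos φ + φ·sin φ) = 36.328870
y = r_b·(sin φ − φ·cos φ) = 1.583728

x=36.328870 y=1.583728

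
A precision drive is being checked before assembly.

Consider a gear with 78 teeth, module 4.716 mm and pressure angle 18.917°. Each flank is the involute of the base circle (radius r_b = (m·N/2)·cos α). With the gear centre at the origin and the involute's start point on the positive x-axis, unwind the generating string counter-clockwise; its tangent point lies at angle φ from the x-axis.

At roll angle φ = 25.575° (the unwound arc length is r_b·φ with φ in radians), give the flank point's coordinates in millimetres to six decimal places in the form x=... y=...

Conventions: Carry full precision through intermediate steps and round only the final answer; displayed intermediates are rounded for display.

x=190.469514 y=5.055970

recognized (one wheel, involute flank): single-mesh tooth geometry, m = 4.716, N = 78
pitch radius r_p = m·N/2 = 4.716·78/2 = 183.924000
base radius r_b = r_p·cos α = 183.924000·cos 18.917° = 173.990119
roll angle φ = 25.575° = 0.44636796 rad
x = r_b·(cos φ + φ·sin φ) = 190.469514
y = r_b·(sin φ − φ·cos φ) = 5.055970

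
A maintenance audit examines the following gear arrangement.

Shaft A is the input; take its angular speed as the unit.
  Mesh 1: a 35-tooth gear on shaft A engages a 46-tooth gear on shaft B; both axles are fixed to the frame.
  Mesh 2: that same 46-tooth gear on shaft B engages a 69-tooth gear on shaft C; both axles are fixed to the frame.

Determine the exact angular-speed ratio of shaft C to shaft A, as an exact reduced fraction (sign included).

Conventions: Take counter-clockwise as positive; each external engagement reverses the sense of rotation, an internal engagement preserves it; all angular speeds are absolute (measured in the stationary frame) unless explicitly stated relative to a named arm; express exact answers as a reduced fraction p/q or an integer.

35/69

class = fixed-axis compound train [2 meshes; 2 ratios multiply, 2 sense flips]
mesh 1 [35T→46T]: running ratio 35/46, sense −
mesh 2 [46T→69T]: running ratio 35/69, sense +
ω_out/ω_in = 35/69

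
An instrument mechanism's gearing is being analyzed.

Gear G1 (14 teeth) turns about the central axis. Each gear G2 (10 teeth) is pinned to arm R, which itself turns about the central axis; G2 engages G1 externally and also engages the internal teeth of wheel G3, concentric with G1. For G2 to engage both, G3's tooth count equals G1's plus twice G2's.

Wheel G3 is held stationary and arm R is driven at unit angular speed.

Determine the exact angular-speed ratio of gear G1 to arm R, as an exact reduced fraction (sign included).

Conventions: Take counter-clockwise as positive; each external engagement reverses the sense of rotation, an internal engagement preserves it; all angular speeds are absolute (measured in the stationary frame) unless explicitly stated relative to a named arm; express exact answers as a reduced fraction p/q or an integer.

class = planetary set [G3 = 14+2·10 = 34; Willis about the carrier]
ring teeth: 14 + 2·10 = 34
14(ω_sun−ω_arm) = −34(ω_ring−ω_arm),  ω_ring = 0, ω_arm = 1
ω_sun = 1 − (34/14)(0−1) = 24/7
ω_out/ω_in = 24/7

24/7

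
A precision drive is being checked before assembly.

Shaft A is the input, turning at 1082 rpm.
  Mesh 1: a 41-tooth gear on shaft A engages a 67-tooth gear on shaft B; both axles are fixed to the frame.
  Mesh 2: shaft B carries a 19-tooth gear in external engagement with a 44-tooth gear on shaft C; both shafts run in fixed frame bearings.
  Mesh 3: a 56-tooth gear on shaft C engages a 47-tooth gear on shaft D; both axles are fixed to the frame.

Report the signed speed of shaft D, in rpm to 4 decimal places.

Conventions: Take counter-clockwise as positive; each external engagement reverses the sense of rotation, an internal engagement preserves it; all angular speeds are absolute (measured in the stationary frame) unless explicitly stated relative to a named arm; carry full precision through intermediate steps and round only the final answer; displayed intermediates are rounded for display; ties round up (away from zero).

-340.6649 rpm

3-mesh fixed-axis compound train (all bearings frame-fixed)
mesh 1 [41T→67T]: ω = 1082.0000×41/67 = 662.1194 rpm, sense flips to −
mesh 2 [19T→44T]: ω = 662.1194×19/44 = 285.9152 rpm, sense flips to +
mesh 3 [56T→47T]: ω = 285.9152×56/47 = 340.6649 rpm, sense flips to −
signed output speed = -340.6649 rpm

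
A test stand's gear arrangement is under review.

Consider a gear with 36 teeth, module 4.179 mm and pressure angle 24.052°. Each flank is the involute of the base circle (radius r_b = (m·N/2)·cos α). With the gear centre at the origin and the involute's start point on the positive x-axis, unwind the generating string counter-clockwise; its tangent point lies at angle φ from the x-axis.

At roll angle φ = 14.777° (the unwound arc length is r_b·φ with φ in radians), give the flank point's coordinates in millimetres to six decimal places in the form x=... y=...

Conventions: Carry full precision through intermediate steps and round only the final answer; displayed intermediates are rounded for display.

single-mesh involute tooth geometry (36T wheel at module 4.179)
pitch radius r_p = m·N/2 = 4.179·36/2 = 75.222000
base radius r_b = r_p·cos α = 75.222000·cos 24.052° = 68.690920
roll angle φ = 14.777° = 0.25790730 rad
x = r_b·(cos φ + φ·sin φ) = 70.937600
y = r_b·(sin φ − φ·cos φ) = 0.390191

x=70.937600 y=0.390191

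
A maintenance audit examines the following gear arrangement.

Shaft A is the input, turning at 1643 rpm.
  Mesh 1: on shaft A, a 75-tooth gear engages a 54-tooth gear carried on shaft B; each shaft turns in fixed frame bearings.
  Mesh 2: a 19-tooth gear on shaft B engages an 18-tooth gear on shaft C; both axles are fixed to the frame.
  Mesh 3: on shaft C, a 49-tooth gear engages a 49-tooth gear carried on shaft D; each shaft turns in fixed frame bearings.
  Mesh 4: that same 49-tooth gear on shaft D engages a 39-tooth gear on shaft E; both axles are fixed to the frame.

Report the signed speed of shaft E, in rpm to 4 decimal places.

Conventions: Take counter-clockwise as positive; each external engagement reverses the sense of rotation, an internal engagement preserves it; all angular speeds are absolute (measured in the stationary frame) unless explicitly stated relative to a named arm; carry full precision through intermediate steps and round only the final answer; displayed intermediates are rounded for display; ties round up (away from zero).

class = fixed-axis compound train [4 meshes; 4 ratios multiply, 4 sense flips]
mesh 1 [75T→54T]: ω = 1643.0000×75/54 = 2281.9444 rpm, sense flips to −
mesh 2 [19T→18T]: ω = 2281.9444×19/18 = 2408.7191 rpm, sense flips to +
mesh 3 [49T→49T]: ω = 2408.7191×49/49 = 2408.7191 rpm, sense flips to −
mesh 4 [49T→39T]: ω = 2408.7191×49/39 = 3026.3394 rpm, sense flips to +
signed output speed = +3026.3394 rpm

+3026.3394 rpm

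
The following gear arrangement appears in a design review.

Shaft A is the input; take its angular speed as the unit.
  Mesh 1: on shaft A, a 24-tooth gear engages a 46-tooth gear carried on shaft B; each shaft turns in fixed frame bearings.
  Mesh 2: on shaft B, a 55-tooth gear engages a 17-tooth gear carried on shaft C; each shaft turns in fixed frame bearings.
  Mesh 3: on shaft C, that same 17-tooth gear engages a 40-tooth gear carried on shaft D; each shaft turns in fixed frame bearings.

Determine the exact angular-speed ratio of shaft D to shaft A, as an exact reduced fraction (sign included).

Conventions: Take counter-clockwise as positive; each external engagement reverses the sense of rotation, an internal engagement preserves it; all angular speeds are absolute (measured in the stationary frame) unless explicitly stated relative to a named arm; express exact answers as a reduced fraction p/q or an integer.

-33/46

class = fixed-axis compound train [3 meshes; 3 ratios multiply, 3 sense flips]
mesh 1 [24T→46T]: running ratio 12/23, sense −
mesh 2 [55T→17T]: running ratio 660/391, sense +
mesh 3 [17T→40T]: running ratio 33/46, sense −
ω_out/ω_in = -33/46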